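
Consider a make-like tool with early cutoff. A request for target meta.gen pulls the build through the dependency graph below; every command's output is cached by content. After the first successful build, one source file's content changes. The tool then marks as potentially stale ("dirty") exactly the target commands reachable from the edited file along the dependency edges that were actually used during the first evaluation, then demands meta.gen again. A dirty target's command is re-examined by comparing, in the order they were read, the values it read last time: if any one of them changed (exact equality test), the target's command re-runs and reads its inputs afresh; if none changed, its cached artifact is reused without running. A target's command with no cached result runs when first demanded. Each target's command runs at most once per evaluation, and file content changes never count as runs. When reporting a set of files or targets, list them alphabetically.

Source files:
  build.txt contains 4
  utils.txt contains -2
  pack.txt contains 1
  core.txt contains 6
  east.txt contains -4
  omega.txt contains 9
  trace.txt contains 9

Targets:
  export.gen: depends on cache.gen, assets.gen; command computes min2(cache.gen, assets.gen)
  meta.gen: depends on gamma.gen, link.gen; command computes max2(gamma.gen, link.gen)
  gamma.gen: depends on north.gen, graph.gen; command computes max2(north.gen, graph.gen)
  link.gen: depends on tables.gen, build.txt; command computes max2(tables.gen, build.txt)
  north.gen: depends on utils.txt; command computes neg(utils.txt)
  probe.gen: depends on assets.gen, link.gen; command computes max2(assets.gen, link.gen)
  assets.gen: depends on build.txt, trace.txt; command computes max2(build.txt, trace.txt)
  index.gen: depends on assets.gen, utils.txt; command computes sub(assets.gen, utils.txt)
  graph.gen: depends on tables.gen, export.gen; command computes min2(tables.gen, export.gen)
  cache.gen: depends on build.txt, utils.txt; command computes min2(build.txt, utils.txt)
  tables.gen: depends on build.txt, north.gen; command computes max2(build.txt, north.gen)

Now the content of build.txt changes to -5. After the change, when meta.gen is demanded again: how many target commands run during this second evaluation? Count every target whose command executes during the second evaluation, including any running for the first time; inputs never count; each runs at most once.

First demand of the output computes:
  assets.gen = max2(4, 9) = 9
  cache.gen = min2(4, -2) = -2
  export.gen = min2(-2, 9) = -2
  north.gen = neg(-2) = 2
  tables.gen = max2(4, 2) = 4
  graph.gen = min2(4, -2) = -2
  gamma.gen = max2(2, -2) = 2
  link.gen = max2(4, 4) = 4
  meta.gen = max2(2, 4) = 4

After the edit, cleaning proceeds:
  assets.gen: a read changed (build.txt 4->-5) — executes, giving 9 — identical to its old value.
  cache.gen: a read changed (build.txt 4->-5) — executes, giving -5.
  export.gen: a read changed (cache.gen -2->-5) — executes, giving -5.
  tables.gen: a read changed (build.txt 4->-5) — executes, giving 2.
  graph.gen: a read changed (tables.gen 4->2; export.gen -2->-5) — executes, giving -5.
  gamma.gen: a read changed (graph.gen -2->-5) — executes, giving 2 — identical to its old value.
  link.gen: a read changed (tables.gen 4->2; build.txt 4->-5) — executes, giving 2.
  meta.gen: a read changed (link.gen 4->2) — executes, giving 2.

8 target commands run: assets.gen, cache.gen, export.gen, gamma.gen, graph.gen, link.gen, meta.gen, tables.gen.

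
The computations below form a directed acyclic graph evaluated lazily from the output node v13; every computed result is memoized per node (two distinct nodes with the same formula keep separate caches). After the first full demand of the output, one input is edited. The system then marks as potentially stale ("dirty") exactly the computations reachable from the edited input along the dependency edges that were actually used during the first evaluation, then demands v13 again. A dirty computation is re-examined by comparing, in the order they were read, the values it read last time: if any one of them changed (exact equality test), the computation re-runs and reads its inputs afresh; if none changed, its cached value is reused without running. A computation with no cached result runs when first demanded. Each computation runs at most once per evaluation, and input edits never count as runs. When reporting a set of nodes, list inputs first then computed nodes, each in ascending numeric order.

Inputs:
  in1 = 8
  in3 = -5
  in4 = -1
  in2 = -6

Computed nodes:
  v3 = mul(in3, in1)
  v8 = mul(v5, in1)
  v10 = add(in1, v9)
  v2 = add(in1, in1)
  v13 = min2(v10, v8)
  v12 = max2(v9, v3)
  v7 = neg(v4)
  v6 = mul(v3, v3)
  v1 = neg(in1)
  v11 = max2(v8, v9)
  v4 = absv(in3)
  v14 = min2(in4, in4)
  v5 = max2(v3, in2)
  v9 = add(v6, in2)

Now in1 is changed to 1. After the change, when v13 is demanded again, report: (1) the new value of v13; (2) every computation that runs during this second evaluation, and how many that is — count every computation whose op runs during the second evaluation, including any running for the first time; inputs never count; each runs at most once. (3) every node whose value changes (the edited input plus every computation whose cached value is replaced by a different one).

First demand of the output computes:
  v3 = mul(-5, 8) = -40
  v5 = max2(-40, -6) = -6
  v6 = mul(-40, -40) = 1600
  v8 = mul(-6, 8) = -48
  v9 = add(1600, -6) = 1594
  v10 = add(8, 1594) = 1602
  v13 = min2(1602, -48) = -48

After the edit, cleaning proceeds:
  v3: a read changed (in1 8->1) — executes, giving -5.
  v5: a read changed (v3 -40->-5) — executes, giving -5.
  v6: a read changed (v3 -40->-5; v3 -40->-5) — executes, giving 25.
  v8: a read changed (v5 -6->-5; in1 8->1) — executes, giving -5.
  v9: a read changed (v6 1600->25) — executes, giving 19.
  v10: a read changed (in1 8->1; v9 1594->19) — executes, giving 20.
  v13: a read changed (v10 1602->20; v8 -48->-5) — executes, giving -5.

Demanding v13 again yields -5.
7 computations run: v3, v5, v6, v8, v9, v10, v13.
The nodes whose values change: in1, v3, v5, v6, v8, v9, v10, v13.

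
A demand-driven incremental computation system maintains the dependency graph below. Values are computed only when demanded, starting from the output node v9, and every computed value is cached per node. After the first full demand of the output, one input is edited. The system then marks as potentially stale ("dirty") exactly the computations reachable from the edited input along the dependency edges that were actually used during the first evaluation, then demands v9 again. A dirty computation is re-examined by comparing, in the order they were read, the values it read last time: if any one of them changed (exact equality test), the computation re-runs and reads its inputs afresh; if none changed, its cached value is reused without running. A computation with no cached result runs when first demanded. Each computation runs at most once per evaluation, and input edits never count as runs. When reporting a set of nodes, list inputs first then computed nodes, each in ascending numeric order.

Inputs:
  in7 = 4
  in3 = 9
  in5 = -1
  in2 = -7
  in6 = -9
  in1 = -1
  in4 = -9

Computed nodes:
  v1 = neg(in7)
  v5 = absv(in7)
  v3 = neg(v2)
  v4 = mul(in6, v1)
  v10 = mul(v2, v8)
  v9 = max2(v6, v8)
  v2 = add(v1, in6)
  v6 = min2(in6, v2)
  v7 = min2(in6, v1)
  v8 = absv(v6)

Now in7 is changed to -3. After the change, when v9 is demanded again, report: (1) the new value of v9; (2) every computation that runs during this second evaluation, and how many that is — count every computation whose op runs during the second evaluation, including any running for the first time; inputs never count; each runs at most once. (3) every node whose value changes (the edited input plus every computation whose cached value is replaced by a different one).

First evaluation (everything demanded from the output):
  v1 = neg(4) = -4
  v2 = add(-4, -9) = -13
  v6 = min2(-9, -13) = -13
  v8 = absv(-13) = 13
  v9 = max2(-13, 13) = 13

Propagation after the edit:
  v1: runs — in7 4->-3; result 3.
  v2: runs — v1 -4->3; result -6.
  v6: runs — v2 -13->-6; result -9.
  v8: runs — v6 -13->-9; result 9.
  v9: runs — v6 -13->-9; v8 13->9; result 9.

New value of v9: 9.
Computations that run: v1, v2, v6, v8, v9 — 5 in total.
Values that change: in7, v1, v2, v6, v8, v9.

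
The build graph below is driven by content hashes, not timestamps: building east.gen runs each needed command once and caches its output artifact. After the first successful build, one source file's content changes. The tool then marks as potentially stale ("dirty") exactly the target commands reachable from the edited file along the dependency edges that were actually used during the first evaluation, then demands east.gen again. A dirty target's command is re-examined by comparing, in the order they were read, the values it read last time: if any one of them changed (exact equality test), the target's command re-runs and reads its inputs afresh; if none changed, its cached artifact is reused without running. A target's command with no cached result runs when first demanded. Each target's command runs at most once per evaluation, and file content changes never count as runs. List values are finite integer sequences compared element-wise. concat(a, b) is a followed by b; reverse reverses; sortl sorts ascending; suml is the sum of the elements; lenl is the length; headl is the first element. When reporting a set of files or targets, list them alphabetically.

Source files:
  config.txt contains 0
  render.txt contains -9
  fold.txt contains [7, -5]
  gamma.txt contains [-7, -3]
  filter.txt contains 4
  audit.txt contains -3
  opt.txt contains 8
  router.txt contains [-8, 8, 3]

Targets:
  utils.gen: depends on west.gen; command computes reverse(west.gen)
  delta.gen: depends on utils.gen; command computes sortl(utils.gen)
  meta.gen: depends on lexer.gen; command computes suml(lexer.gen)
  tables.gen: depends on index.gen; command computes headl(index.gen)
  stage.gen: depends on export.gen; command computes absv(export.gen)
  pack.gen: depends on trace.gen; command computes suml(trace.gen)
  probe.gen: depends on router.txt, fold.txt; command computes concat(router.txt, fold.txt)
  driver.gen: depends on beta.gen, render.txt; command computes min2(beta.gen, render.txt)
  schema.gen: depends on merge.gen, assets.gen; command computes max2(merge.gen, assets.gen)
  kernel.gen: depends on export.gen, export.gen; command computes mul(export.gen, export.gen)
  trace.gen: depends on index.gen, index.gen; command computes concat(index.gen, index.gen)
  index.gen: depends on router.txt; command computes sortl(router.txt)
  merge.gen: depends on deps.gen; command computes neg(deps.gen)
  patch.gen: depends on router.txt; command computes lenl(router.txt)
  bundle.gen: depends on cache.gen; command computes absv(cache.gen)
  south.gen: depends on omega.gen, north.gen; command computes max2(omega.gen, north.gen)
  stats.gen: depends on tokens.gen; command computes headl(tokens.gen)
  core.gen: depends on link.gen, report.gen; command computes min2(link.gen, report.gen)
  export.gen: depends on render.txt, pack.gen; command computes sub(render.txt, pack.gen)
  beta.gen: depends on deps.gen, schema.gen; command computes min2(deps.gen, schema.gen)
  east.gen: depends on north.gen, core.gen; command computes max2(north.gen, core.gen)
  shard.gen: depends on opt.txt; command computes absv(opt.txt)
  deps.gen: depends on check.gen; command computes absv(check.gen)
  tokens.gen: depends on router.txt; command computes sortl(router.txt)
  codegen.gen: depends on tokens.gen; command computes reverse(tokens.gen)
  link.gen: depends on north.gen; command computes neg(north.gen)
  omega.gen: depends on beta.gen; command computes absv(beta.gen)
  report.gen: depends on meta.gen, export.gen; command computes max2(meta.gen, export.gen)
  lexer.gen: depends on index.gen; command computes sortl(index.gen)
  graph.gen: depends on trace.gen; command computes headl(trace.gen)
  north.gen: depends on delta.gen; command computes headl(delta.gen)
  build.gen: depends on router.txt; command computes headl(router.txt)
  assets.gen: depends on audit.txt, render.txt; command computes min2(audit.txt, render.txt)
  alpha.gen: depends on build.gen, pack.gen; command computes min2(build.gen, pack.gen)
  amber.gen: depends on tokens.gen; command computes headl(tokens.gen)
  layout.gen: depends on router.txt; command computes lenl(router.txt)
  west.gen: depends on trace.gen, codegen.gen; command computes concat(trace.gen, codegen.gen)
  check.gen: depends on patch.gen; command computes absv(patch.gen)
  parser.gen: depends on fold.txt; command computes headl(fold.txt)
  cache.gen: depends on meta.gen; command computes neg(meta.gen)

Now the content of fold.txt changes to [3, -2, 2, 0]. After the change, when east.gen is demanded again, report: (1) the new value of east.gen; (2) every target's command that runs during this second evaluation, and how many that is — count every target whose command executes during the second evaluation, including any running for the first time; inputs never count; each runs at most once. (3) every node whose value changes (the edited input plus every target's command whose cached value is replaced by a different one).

east.gen now evaluates to 3.
Run set: none (0 run).
Changed values: fold.txt.
The important point: nothing the output needs ever reads fold.txt, so the edit is invisible to it.

Initial pass — values computed on the first demand:
  index.gen = sortl([-8, 8, 3]) = [-8, 3, 8]
  lexer.gen = sortl([-8, 3, 8]) = [-8, 3, 8]
  meta.gen = suml([-8, 3, 8]) = 3
  tokens.gen = sortl([-8, 8, 3]) = [-8, 3, 8]
  codegen.gen = reverse([-8, 3, 8]) = [8, 3, -8]
  trace.gen = concat([-8, 3, 8], [-8, 3, 8]) = [-8, 3, 8, -8, 3, 8]
  pack.gen = suml([-8, 3, 8, -8, 3, 8]) = 6
  export.gen = sub(-9, 6) = -15
  report.gen = max2(3, -15) = 3
  west.gen = concat([-8, 3, 8, -8, 3, 8], [8, 3, -8]) = [-8, 3, 8, -8, 3, 8, 8, 3, -8]
  utils.gen = reverse([-8, 3, 8, -8, 3, 8, 8, 3, -8]) = [-8, 3, 8, 8, 3, -8, 8, 3, -8]
  delta.gen = sortl([-8, 3, 8, 8, 3, -8, 8, 3, -8]) = [-8, -8, -8, 3, 3, 3, 8, 8, 8]
  north.gen = headl([-8, -8, -8, 3, 3, 3, 8, 8, 8]) = -8
  link.gen = neg(-8) = 8
  core.gen = min2(8, 3) = 3
  east.gen = max2(-8, 3) = 3

Second demand — change propagation:
  no demanded computation ever read fold.txt, so the edit dirties nothing and nothing runs.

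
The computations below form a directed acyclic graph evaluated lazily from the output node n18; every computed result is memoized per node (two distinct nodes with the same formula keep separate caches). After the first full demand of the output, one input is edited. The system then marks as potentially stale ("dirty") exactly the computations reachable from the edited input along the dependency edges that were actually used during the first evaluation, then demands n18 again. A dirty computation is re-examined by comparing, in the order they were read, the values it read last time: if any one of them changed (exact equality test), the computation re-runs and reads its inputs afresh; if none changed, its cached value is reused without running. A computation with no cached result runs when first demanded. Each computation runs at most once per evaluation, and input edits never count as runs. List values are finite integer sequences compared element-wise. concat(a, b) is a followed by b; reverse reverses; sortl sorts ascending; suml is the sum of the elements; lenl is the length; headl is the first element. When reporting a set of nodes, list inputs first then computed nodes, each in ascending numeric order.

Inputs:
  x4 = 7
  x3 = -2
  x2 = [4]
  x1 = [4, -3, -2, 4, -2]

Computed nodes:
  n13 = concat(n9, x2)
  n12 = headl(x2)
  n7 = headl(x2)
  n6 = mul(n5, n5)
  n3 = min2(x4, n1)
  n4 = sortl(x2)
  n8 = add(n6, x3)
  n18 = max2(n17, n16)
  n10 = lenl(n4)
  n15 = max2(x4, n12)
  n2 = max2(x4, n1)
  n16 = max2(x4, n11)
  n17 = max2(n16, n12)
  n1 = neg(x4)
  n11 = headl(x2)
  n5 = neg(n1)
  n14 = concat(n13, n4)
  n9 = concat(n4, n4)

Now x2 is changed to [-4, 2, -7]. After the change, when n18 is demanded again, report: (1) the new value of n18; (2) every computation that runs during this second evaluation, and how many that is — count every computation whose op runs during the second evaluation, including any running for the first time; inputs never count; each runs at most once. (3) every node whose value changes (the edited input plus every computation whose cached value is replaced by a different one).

Demanding n18 again yields 7.
4 computations run: n11, n12, n16, n17.
The nodes whose values change: x2, n11, n12.
Note where the cutoff bites: n18 is checked, finds nothing changed, and keeps its cache.

First demand of the output computes:
  n11 = headl([4]) = 4
  n12 = headl([4]) = 4
  n16 = max2(7, 4) = 7
  n17 = max2(7, 4) = 7
  n18 = max2(7, 7) = 7

After the edit, cleaning proceeds:
  n11: a read changed (x2 [4]->[-4, 2, -7]) — executes, giving -4.
  n12: a read changed (x2 [4]->[-4, 2, -7]) — executes, giving -4.
  n16: a read changed (n11 4->-4) — executes, giving 7 — identical to its old value.
  n17: a read changed (n12 4->-4) — executes, giving 7 — identical to its old value.
  n18: dirty, but its reads are unchanged (n17 unchanged, n16 unchanged); cached 7 stands.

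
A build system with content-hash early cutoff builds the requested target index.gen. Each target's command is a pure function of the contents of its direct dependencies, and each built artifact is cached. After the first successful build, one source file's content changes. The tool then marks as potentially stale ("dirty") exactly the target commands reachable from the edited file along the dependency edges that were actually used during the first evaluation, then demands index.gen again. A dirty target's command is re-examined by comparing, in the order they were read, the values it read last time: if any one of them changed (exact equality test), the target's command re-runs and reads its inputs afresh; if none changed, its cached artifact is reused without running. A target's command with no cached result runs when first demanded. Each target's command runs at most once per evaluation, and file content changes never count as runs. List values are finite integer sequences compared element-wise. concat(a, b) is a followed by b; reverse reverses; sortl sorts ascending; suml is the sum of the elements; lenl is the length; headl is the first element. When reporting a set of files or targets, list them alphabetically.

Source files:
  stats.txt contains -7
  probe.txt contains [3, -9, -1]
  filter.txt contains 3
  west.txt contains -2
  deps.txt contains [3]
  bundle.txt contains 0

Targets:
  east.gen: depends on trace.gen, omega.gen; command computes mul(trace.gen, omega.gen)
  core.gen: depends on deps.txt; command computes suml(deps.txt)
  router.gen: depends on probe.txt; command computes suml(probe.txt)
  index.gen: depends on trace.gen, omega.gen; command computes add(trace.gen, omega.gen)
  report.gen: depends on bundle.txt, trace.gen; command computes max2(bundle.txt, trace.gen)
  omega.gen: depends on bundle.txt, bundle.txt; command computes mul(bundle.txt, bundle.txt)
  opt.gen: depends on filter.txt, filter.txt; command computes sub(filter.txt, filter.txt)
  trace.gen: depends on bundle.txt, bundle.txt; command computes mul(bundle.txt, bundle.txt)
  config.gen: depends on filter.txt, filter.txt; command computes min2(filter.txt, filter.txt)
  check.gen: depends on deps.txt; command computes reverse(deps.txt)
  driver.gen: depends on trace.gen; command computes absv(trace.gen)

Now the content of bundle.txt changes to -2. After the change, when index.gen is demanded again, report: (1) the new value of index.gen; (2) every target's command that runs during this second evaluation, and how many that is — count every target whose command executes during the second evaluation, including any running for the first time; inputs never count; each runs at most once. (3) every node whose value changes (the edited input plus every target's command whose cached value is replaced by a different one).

First evaluation (everything demanded from the output):
  omega.gen = mul(0, 0) = 0
  trace.gen = mul(0, 0) = 0
  index.gen = add(0, 0) = 0

Propagation after the edit:
  omega.gen: runs — bundle.txt 0->-2; bundle.txt 0->-2; result 4.
  trace.gen: runs — bundle.txt 0->-2; bundle.txt 0->-2; result 4.
  index.gen: runs — trace.gen 0->4; omega.gen 0->4; result 8.

New value of index.gen: 8.
Target commands that run: index.gen, omega.gen, trace.gen — 3 in total.
Values that change: bundle.txt, index.gen, omega.gen, trace.gen.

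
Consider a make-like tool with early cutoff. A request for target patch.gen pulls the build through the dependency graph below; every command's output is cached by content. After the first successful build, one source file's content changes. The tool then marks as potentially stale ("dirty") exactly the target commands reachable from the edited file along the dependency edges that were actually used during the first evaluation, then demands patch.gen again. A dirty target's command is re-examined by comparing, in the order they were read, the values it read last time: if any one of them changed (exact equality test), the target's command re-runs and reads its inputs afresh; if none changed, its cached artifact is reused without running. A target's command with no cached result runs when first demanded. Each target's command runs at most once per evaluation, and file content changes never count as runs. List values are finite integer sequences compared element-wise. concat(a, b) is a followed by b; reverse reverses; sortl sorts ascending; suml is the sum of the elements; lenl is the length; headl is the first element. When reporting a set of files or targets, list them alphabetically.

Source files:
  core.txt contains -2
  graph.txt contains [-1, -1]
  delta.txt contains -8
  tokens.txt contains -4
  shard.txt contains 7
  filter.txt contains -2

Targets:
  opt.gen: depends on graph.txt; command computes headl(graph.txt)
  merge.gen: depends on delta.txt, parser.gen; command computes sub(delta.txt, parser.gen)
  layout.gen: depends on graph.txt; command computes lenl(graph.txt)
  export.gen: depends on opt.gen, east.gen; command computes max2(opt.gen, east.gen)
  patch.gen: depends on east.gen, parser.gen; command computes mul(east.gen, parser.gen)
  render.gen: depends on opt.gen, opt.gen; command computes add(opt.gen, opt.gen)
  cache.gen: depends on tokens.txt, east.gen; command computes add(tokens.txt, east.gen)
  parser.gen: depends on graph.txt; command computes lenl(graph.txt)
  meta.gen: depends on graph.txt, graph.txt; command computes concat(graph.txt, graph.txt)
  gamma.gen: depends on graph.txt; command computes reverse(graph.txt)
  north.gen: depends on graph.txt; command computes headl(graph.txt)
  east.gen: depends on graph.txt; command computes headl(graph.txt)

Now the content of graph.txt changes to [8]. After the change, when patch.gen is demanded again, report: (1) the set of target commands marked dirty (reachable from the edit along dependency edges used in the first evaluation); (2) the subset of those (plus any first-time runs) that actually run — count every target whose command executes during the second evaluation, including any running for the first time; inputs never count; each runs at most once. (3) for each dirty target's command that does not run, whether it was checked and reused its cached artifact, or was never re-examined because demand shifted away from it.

The edit dirties: east.gen, parser.gen, patch.gen.
3 target commands run: east.gen, parser.gen, patch.gen.
No dirty target's command escaped a run.

First demand of the output computes:
  east.gen = headl([-1, -1]) = -1
  parser.gen = lenl([-1, -1]) = 2
  patch.gen = mul(-1, 2) = -2

After the edit, cleaning proceeds:
  east.gen: a read changed (graph.txt [-1, -1]->[8]) — executes, giving 8.
  parser.gen: a read changed (graph.txt [-1, -1]->[8]) — executes, giving 1.
  patch.gen: a read changed (east.gen -1->8; parser.gen 2->1) — executes, giving 8.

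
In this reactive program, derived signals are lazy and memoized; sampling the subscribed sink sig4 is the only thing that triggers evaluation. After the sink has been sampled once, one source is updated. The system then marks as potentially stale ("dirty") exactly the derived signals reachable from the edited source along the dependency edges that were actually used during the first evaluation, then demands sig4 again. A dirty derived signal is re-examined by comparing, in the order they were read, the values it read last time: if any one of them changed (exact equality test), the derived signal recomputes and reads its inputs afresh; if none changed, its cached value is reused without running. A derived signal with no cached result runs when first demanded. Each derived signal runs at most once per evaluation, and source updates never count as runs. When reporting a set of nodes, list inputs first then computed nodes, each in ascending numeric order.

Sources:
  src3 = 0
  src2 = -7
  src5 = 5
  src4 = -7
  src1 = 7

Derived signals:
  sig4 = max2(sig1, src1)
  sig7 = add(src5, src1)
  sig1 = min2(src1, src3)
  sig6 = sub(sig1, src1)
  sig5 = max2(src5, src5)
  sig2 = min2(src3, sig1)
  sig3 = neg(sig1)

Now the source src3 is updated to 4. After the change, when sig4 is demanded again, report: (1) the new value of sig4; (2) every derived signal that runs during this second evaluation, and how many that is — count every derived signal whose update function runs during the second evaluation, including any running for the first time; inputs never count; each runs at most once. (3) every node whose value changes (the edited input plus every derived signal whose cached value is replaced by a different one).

First demand of the output computes:
  sig1 = min2(7, 0) = 0
  sig4 = max2(0, 7) = 7

After the edit, cleaning proceeds:
  sig1: a read changed (src3 0->4) — executes, giving 4.
  sig4: a read changed (sig1 0->4) — executes, giving 7 — identical to its old value.

Demanding sig4 again yields 7.
2 derived signals run: sig1, sig4.
The nodes whose values change: src3, sig1.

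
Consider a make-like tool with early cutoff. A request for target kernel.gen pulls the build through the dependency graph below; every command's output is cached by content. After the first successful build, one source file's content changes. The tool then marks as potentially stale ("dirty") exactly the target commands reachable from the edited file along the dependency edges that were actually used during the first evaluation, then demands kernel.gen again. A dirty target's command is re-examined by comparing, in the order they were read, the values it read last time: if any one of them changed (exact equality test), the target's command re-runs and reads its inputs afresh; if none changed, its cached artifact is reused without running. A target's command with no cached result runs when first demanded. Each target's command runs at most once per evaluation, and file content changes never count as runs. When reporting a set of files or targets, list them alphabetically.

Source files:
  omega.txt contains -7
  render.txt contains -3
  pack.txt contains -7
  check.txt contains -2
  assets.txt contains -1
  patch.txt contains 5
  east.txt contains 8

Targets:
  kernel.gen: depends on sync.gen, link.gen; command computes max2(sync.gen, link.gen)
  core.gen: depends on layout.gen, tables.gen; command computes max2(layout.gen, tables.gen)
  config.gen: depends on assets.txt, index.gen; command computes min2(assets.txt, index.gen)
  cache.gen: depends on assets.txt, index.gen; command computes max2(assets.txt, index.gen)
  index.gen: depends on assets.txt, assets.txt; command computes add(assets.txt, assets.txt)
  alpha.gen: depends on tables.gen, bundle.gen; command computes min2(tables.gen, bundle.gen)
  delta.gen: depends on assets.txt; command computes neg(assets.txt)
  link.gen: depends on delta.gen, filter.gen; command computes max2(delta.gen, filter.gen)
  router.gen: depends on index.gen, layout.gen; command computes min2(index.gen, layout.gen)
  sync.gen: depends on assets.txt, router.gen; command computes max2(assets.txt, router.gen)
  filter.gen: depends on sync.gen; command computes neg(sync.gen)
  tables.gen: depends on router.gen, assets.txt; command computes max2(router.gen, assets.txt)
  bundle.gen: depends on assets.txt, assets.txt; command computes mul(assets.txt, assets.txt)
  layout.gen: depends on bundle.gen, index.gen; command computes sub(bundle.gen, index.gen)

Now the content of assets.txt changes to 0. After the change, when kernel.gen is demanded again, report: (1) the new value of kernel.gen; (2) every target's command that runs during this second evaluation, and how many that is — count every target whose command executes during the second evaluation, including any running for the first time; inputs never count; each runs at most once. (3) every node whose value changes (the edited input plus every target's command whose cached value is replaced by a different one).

First demand of the output computes:
  bundle.gen = mul(-1, -1) = 1
  delta.gen = neg(-1) = 1
  index.gen = add(-1, -1) = -2
  layout.gen = sub(1, -2) = 3
  router.gen = min2(-2, 3) = -2
  sync.gen = max2(-1, -2) = -1
  filter.gen = neg(-1) = 1
  link.gen = max2(1, 1) = 1
  kernel.gen = max2(-1, 1) = 1

After the edit, cleaning proceeds:
  bundle.gen: a read changed (assets.txt -1->0; assets.txt -1->0) — executes, giving 0.
  delta.gen: a read changed (assets.txt -1->0) — executes, giving 0.
  index.gen: a read changed (assets.txt -1->0; assets.txt -1->0) — executes, giving 0.
  layout.gen: a read changed (bundle.gen 1->0; index.gen -2->0) — executes, giving 0.
  router.gen: a read changed (index.gen -2->0; layout.gen 3->0) — executes, giving 0.
  sync.gen: a read changed (assets.txt -1->0; router.gen -2->0) — executes, giving 0.
  filter.gen: a read changed (sync.gen -1->0) — executes, giving 0.
  link.gen: a read changed (delta.gen 1->0; filter.gen 1->0) — executes, giving 0.
  kernel.gen: a read changed (sync.gen -1->0; link.gen 1->0) — executes, giving 0.

Demanding kernel.gen again yields 0.
9 target commands run: bundle.gen, delta.gen, filter.gen, index.gen, kernel.gen, layout.gen, link.gen, router.gen, sync.gen.
The nodes whose values change: assets.txt, bundle.gen, delta.gen, filter.gen, index.gen, kernel.gen, layout.gen, link.gen, router.gen, sync.gen.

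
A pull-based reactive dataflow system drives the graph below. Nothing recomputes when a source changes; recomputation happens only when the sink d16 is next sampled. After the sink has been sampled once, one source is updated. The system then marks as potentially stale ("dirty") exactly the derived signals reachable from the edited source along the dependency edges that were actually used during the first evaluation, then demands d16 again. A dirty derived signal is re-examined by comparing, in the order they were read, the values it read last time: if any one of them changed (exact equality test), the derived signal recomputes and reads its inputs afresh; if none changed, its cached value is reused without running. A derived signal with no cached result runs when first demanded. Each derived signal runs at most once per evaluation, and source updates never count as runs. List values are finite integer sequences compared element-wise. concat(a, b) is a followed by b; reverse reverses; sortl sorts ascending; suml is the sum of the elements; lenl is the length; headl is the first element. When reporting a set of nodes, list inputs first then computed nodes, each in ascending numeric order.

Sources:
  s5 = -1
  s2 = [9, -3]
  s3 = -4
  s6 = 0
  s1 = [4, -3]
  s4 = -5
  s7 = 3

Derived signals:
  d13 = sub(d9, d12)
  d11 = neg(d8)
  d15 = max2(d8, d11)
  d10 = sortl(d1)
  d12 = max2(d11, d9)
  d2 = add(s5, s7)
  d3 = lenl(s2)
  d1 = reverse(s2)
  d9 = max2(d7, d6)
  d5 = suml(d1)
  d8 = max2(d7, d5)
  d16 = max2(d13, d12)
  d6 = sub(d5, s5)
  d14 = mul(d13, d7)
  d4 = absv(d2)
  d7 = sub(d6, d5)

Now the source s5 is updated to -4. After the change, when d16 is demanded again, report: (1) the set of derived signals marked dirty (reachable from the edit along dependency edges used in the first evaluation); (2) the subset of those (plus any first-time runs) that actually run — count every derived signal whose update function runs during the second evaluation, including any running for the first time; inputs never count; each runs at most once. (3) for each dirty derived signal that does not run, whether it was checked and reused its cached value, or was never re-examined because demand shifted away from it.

First evaluation (everything demanded from the output):
  d1 = reverse([9, -3]) = [-3, 9]
  d5 = suml([-3, 9]) = 6
  d6 = sub(6, -1) = 7
  d7 = sub(7, 6) = 1
  d8 = max2(1, 6) = 6
  d9 = max2(1, 7) = 7
  d11 = neg(6) = -6
  d12 = max2(-6, 7) = 7
  d13 = sub(7, 7) = 0
  d16 = max2(0, 7) = 7

Propagation after the edit:
  d6: runs — s5 -1->-4; result 10.
  d7: runs — d6 7->10; result 4.
  d8: runs — d7 1->4; result 6 (same value as before).
  d9: runs — d7 1->4; d6 7->10; result 10.
  d11: checked — values it read are unchanged (d8 unchanged); reused cached -6 without running.
  d12: runs — d9 7->10; result 10.
  d13: runs — d9 7->10; d12 7->10; result 0 (same value as before).
  d16: runs — d12 7->10; result 10.

Key observation: the cutoff stops propagation at d11 — its inputs' values are unchanged, so it reuses its cache.

Marked dirty: d6, d7, d8, d9, d11, d12, d13, d16.
Derived signals that run: d6, d7, d8, d9, d12, d13, d16 — 7 in total.
Checked but reused from cache: d11.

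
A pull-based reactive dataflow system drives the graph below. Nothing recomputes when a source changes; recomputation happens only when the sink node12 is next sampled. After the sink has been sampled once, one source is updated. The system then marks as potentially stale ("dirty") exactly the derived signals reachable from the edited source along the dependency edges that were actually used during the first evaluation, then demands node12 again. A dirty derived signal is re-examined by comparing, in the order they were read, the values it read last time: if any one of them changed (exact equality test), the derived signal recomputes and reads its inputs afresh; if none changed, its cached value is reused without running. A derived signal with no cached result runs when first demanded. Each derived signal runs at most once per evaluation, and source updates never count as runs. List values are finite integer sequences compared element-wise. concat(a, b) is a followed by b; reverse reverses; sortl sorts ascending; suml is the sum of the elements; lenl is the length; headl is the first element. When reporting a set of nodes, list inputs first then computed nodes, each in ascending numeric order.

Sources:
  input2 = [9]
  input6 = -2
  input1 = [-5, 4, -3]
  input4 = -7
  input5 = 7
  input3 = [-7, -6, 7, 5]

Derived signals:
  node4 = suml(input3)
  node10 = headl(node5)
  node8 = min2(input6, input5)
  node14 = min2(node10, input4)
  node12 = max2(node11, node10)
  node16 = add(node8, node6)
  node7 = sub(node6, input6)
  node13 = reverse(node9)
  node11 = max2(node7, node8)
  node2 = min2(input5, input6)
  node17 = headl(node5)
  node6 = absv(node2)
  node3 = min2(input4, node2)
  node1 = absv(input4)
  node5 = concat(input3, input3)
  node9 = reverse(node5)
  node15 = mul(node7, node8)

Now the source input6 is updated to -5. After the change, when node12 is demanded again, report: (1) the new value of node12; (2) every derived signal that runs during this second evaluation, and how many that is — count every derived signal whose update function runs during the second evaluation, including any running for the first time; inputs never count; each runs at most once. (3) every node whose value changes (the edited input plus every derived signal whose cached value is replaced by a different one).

New value of node12: 10.
Derived signals that run: node2, node6, node7, node8, node11, node12 — 6 in total.
Values that change: input6, node2, node6, node7, node8, node11, node12.

First evaluation (everything demanded from the output):
  node2 = min2(7, -2) = -2
  node5 = concat([-7, -6, 7, 5], [-7, -6, 7, 5]) = [-7, -6, 7, 5, -7, -6, 7, 5]
  node6 = absv(-2) = 2
  node7 = sub(2, -2) = 4
  node8 = min2(-2, 7) = -2
  node10 = headl([-7, -6, 7, 5, -7, -6, 7, 5]) = -7
  node11 = max2(4, -2) = 4
  node12 = max2(4, -7) = 4

Propagation after the edit:
  node2: runs — input6 -2->-5; result -5.
  node6: runs — node2 -2->-5; result 5.
  node7: runs — node6 2->5; input6 -2->-5; result 10.
  node8: runs — input6 -2->-5; result -5.
  node11: runs — node7 4->10; node8 -2->-5; result 10.
  node12: runs — node11 4->10; result 10.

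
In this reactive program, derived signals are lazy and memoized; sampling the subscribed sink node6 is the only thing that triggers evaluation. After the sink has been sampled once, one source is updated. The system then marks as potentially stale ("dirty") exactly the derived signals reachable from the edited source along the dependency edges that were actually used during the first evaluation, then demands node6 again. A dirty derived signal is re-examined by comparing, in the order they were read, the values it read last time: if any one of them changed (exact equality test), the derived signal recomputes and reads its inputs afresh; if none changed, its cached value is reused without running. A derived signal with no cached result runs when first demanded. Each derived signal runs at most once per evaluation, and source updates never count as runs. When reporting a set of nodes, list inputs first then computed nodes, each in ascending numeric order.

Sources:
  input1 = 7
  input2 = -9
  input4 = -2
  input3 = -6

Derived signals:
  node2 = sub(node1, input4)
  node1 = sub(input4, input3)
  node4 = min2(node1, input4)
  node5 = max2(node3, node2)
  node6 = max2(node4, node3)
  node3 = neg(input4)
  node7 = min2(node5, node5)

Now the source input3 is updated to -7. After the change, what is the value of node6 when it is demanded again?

First demand of the output computes:
  node1 = sub(-2, -6) = 4
  node3 = neg(-2) = 2
  node4 = min2(4, -2) = -2
  node6 = max2(-2, 2) = 2

After the edit, cleaning proceeds:
  node1: a read changed (input3 -6->-7) — executes, giving 5.
  node4: a read changed (node1 4->5) — executes, giving -2 — identical to its old value.
  node6: dirty, but its reads are unchanged (node4 unchanged, node3 unchanged); cached 2 stands.

Note the absorption at node4: it re-runs yet its value is the same, leaving the output's value untouched.

Demanding node6 again yields 2.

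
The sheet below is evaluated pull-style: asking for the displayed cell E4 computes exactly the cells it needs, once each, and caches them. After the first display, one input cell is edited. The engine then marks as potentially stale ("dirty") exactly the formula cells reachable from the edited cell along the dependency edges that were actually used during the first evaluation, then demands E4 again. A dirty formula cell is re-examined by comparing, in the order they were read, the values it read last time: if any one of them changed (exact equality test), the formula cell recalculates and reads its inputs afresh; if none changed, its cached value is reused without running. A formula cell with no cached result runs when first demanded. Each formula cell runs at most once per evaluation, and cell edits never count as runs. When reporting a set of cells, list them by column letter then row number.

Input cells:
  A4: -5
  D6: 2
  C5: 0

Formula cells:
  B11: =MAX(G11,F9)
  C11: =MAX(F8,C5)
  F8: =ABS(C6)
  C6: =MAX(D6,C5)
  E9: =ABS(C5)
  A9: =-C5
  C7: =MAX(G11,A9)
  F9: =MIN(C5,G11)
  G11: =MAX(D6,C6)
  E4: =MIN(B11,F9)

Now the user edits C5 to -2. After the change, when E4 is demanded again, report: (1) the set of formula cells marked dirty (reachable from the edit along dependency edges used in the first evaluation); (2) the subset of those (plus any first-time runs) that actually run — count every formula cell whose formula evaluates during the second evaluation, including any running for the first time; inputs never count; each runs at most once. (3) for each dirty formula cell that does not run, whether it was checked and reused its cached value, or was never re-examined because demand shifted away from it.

First demand of the output computes:
  C6 = MAX(2, 0) = 2
  G11 = MAX(2, 2) = 2
  F9 = MIN(0, 2) = 0
  B11 = MAX(2, 0) = 2
  E4 = MIN(2, 0) = 0

After the edit, cleaning proceeds:
  C6: a read changed (C5 0->-2) — executes, giving 2 — identical to its old value.
  G11: dirty, but its reads are unchanged (D6 unchanged, C6 unchanged); cached 2 stands.
  F9: a read changed (C5 0->-2) — executes, giving -2.
  B11: a read changed (F9 0->-2) — executes, giving 2 — identical to its old value.
  E4: a read changed (F9 0->-2) — executes, giving -2.

Note where the cutoff bites: G11 is checked, finds nothing changed, and keeps its cache.

The edit dirties: B11, C6, E4, F9, G11.
4 formula cells run: B11, C6, E4, F9.
Cache hits after checking: G11.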